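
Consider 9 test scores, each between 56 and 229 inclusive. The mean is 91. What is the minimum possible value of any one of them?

56

Minimizing one value means maximizing the remaining 8.
The total is 9 × 91 = 819.
The other 8 can take up 8 × 229 = 1832 ≥ 819 − 56, so one score can sit at its floor of 56.
Achievable: one at 56 and the other 8 totalling 763, which fits since 8 × 56 ≤ 763 ≤ 8 × 229.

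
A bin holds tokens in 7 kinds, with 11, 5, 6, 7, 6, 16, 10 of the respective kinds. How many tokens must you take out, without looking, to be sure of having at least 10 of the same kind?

52

In the worst case you take as many as possible of each kind without reaching 10: 9 + 5 + 6 + 7 + 6 + 9 + 9 = 51.
The next one must give 10 of some kind, so 51 + 1 = 52.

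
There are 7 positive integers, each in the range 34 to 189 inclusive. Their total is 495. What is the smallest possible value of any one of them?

To make one integer as small as possible, make the other 6 as large as possible.
The other 6 can take up 6 × 189 = 1134 ≥ 495 − 34, so one integer can sit at its floor of 34.
Achievable: one at 34 and the other 6 totalling 461, which fits since 6 × 34 ≤ 461 ≤ 6 × 189.

34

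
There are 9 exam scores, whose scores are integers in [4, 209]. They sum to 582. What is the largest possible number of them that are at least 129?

4

Suppose k of them are at least 129. Those contribute at least 129 each and the other 9 − k at least 4 each.
So the total is at least 129k + 4(9 − k) = 36 + 125k. This must be ≤ 582, giving k ≤ 4.
k = 4 is achieved by 4 values at 129 and 5 at 4, total 536; add 46 to one value (staying below 129) to reach 582.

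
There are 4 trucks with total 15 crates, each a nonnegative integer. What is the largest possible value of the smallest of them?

3

The 4 values sum to 15, so their minimum is at most ⌊15/4⌋ = 3.
Achievable: 1 of them at 3 and 3 at 4 total 15.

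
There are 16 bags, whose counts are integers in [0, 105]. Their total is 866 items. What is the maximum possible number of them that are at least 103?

8

With k values at 103 or above and the rest at least 0, the sum is at least 0 + 103k.
Since the sum is 866, we need 103k ≤ 866, i.e. k ≤ 8.
k = 8 is achieved by 8 values at 103 and 8 at 0, total 824; add 42 to one value (staying below 103) to reach 866.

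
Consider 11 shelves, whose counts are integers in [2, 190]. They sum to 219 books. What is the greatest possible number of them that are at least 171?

Suppose k of them are at least 171. Those contribute at least 171 each and the other 11 − k at least 2 each.
So the total is at least 171k + 2(11 − k) = 22 + 169k. This must be ≤ 219, giving k ≤ 1.
k = 1 is achieved by 1 value at 171 and 10 at 2, total 191; add 28 to one value (staying below 171) to reach 219.

1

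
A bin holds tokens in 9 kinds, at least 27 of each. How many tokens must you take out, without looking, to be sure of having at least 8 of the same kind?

64

You could draw 7 of every kind without reaching 8 of any — 63 in all.
One more forces 8 of some kind, so 63 + 1 = 64.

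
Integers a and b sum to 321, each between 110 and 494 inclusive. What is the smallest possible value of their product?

23210

Since a + b is fixed, pushing one of them to its bound minimizes the product.
The extreme feasible split is a = 110, b = 211, giving ab = 23210.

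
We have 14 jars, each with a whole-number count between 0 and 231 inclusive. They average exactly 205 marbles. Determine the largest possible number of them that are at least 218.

13

The total is 14 × 205 = 2870.
Suppose k of them are at least 218. Those contribute at least 218 each and the other 14 − k at least 0 each.
So the total is at least 218k + 0(14 − k) = 0 + 218k. This must be ≤ 2870, giving k ≤ 13.
k = 13 is achieved by 13 values at 218 and 1 at 0, total 2834; add 36 to one value (staying below 218) to reach 2870.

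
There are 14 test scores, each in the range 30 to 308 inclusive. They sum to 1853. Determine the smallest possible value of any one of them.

To make one score as small as possible, make the other 13 as large as possible.
The other 13 can take up 13 × 308 = 4004 ≥ 1853 − 30, so one score can sit at its floor of 30.
Achievable: one at 30 and the other 13 totalling 1823, which fits since 13 × 30 ≤ 1823 ≤ 13 × 308.

30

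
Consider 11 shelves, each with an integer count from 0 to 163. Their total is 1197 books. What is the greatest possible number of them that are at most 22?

Suppose k of them are at most 22. Those contribute at most 22 each and the rest at most 163 each.
So the total is at most 22k + 163(11 − k) = 1793 − 141k. This must still be ≥ 1197, so k ≤ 4.
k = 4 is achieved by 4 values at 22 and 7 at 163, total 1229; lower one of the 163's by 32 (still > 22) to reach 1197.

4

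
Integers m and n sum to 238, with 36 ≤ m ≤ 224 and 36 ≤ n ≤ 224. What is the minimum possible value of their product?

7272

Since m + n is fixed, pushing one of them to its bound minimizes the product.
At the endpoint m = 36, n = 238 − 36 = 202, so mn = 36 × 202 = 7272.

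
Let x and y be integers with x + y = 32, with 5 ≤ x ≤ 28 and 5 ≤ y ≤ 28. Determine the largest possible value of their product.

With x + y fixed, xy peaks when the two are closest together.
Taking x = 16 and y = 16 (both in [5, 28]) gives xy = 256.

256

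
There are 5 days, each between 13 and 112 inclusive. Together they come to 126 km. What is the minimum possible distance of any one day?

To make one day as small as possible, make the other 4 as large as possible.
The other 4 can take up 4 × 112 = 448 ≥ 126 − 13, so one day can sit at its floor of 13.
Achievable: one at 13 and the other 4 totalling 113, which fits since 4 × 13 ≤ 113 ≤ 4 × 112.

13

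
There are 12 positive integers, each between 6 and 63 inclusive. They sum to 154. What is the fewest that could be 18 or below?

If only k of them are at most 18, the other 12 − k are at least 19, so the total is at least (12 − k)·19 + k·6.
This is ≤ 154, so (12 − k)·19 + 6k ≤ 154, which gives k ≥ 6.
Exactly 6 works: 6 values at 6 and 6 at 19 total 150; raise one of the low values by 4 (still ≤ 18) to hit 154.

6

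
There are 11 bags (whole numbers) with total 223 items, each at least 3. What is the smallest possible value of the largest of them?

The 11 values sum to 223, so their maximum is at least ⌈223/11⌉ = 21.
Equality holds with 3 values of 21 and 8 values of 20.

21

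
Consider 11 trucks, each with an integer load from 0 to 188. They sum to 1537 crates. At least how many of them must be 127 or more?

3

If only k of them are at least 127, the other 11 − k are at most 126, so the total is at most k·188 + (11 − k)·126.
This must reach 1537, so k·188 + (11 − k)·126 ≥ 1537, giving k ≥ 3.
Exactly 3 works: 3 values at 188 and 8 at 126 total 1572; lower one of the high values by 35 (still ≥ 127) to hit 1537.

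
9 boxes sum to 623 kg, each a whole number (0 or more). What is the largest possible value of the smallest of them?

69

If every one of the 9 were at least 70, the total would be at least 9 × 70 = 630 > 623.
Achievable: 7 of them at 69 and 2 at 70 total 623.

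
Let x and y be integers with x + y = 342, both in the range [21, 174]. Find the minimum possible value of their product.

xy = x(342 − x) is concave in x, so over [168, 174] it is minimized at an endpoint.
At the endpoint x = 168, y = 342 − 168 = 174, so xy = 168 × 174 = 29232.

29232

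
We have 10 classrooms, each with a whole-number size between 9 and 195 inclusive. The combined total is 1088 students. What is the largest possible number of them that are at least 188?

With k values at 188 or above and the rest at least 9, the sum is at least 90 + 179k.
Since the sum is 1088, we need 179k ≤ 998, i.e. k ≤ 5.
k = 5 is achieved by 5 values at 188 and 5 at 9, total 985; add 103 to one value (staying below 188) to reach 1088.

5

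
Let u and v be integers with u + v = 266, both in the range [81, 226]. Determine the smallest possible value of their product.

uv = u(266 − u) is concave in u, so over [81, 185] it is minimized at an endpoint.
At the endpoint u = 81, v = 266 − 81 = 185, so uv = 81 × 185 = 14985.

14985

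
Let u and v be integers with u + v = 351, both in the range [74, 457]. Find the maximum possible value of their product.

30800

For a fixed sum, the product uv is largest when u and v are as close as possible.
Taking u = 175 and v = 176 (both in [74, 457]) gives uv = 30800.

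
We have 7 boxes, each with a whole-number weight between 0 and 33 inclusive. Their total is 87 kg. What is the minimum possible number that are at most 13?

1

Each value above 13 is at least 14, contributing at least 14 − 0 = 14 above the floor 0.
The sum exceeds the floor total 0 by 87, so at most ⌊87/14⌋ = 6 exceed 13, and at least 1 are ≤ 13.
Exactly 1 works: 1 value at 0 and 6 at 14 total 84; raise one of the low values by 3 (still ≤ 13) to hit 87.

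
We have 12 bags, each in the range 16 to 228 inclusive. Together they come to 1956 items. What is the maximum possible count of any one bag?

228

Maximizing one value means minimizing the remaining 11.
The other 11 contribute at least 11 × 16 = 176, leaving at most 1956 − 176 = 1780.
But each bag is capped at 228, so the maximum is 228.
Achievable: one at 228 and the other 11 totalling 1728, which fits since 11 × 16 ≤ 1728 ≤ 11 × 228.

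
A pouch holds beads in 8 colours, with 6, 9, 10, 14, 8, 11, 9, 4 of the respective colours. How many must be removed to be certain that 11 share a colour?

67

In the worst case you take as many as possible of each colour without reaching 11: 6 + 9 + 10 + 10 + 8 + 10 + 9 + 4 = 66.
The next one must give 11 of some colour, so 66 + 1 = 67.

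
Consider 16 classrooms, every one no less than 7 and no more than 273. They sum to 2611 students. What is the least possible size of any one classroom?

7

Minimizing one value means maximizing the remaining 15.
The other 15 can take up 15 × 273 = 4095 ≥ 2611 − 7, so one classroom can sit at its floor of 7.
Achievable: one at 7 and the other 15 totalling 2604, which fits since 15 × 7 ≤ 2604 ≤ 15 × 273.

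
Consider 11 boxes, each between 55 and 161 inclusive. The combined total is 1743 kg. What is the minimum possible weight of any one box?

133

Minimizing one value means maximizing the remaining 10.
The other 10 contribute at most 10 × 161 = 1610, leaving at least 1743 − 1610 = 133.
Since 133 ≥ 55, this is achievable: one at 133 and 10 at 161.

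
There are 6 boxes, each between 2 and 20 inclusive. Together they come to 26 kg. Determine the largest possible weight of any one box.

To make one box as large as possible, make the other 5 as small as possible.
The other 5 contribute at least 5 × 2 = 10, leaving at most 26 − 10 = 16.
Since 16 ≤ 20, this is achievable: one at 16 and 5 at 2.

16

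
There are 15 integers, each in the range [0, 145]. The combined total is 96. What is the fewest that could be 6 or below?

Each value above 6 is at least 7, contributing at least 7 − 0 = 7 above the floor 0.
The sum exceeds the floor total 0 by 96, so at most ⌊96/7⌋ = 13 exceed 6, and at least 2 are ≤ 6.
Exactly 2 works: 2 values at 0 and 13 at 7 total 91; raise one of the low values by 5 (still ≤ 6) to hit 96.

2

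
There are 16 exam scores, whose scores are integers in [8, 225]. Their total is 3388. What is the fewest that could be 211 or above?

Each value short of 211 is at most 210, costing at least 225 − 210 = 15 against the maximum total of 3600.
We can afford to lose at most 3600 − 3388 = 212, so at most ⌊212/15⌋ = 14 fall short, and at least 2 are ≥ 211.
Exactly 2 works: 2 values at 225 and 14 at 210 total 3390; lower one of the high values by 2 (still ≥ 211) to hit 3388.

2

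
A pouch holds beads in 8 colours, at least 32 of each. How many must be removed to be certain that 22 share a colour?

You could draw 21 of every colour without reaching 22 of any — 168 in all.
One more forces 22 of some colour, so 168 + 1 = 169.

169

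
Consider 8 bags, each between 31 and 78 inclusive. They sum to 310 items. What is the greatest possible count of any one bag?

Maximizing one value means minimizing the remaining 7.
The other 7 contribute at least 7 × 31 = 217, leaving at most 310 − 217 = 93.
But each bag is capped at 78, so the maximum is 78.
Achievable: one at 78 and the other 7 totalling 232, which fits since 7 × 31 ≤ 232 ≤ 7 × 78.

78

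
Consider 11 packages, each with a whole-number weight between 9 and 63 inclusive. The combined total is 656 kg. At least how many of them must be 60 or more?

2

Suppose at most 11 − j of them reach 60; then j values are ≤ 59 and the rest ≤ 63.
The total is then ≤ 59·j + 63·(11 − j) = 693 − 4j. For this to be ≥ 656 we need j ≤ 9, so at least 11 − 9 = 2 must reach 60.
Exactly 2 works: 2 values at 63 and 9 at 59 total 657; lower one of the high values by 1 (still ≥ 60) to hit 656.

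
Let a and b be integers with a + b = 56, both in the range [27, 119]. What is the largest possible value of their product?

784

For a fixed sum, the product ab is largest when a and b are as close as possible.
Taking a = 28 and b = 28 (both in [27, 119]) gives ab = 784.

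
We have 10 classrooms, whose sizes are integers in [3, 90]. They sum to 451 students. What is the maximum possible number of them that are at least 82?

5

With k values at 82 or above and the rest at least 3, the sum is at least 30 + 79k.
Since the sum is 451, we need 79k ≤ 421, i.e. k ≤ 5.
k = 5 is achieved by 5 values at 82 and 5 at 3, total 425; add 26 to one value (staying below 82) to reach 451.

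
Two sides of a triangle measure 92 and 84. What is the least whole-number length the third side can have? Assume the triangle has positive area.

9

The third side must exceed |92 − 84| = 8.
The smallest integer above 8 is 9.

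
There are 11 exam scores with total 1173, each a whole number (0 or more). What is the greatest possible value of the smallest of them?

The 11 values sum to 1173, so their minimum is at most ⌊1173/11⌋ = 106.
Equality holds with 4 values of 106 and 7 values of 107.

106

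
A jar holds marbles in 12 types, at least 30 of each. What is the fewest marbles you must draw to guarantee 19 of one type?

217

In the worst case you draw 18 of each of the 12 types: 12 × 18 = 216.
One more forces 19 of some type, so 216 + 1 = 217.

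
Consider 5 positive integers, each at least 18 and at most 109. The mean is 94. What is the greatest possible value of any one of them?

109

Maximizing one value means minimizing the remaining 4.
The total is 5 × 94 = 470.
The other 4 contribute at least 4 × 18 = 72, leaving at most 470 − 72 = 398.
But each integer is capped at 109, so the maximum is 109.
Achievable: one at 109 and the other 4 totalling 361, which fits since 4 × 18 ≤ 361 ≤ 4 × 109.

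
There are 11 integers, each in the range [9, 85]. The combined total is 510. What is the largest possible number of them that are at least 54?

9

With k values at 54 or above and the rest at least 9, the sum is at least 99 + 45k.
Since the sum is 510, we need 45k ≤ 411, i.e. k ≤ 9.
k = 9 is achieved by 9 values at 54 and 2 at 9, total 504; add 6 to one value (staying below 54) to reach 510.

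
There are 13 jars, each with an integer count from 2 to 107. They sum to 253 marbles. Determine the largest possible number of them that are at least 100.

2

With k values at 100 or above and the rest at least 2, the sum is at least 26 + 98k.
Since the sum is 253, we need 98k ≤ 227, i.e. k ≤ 2.
k = 2 is achieved by 2 values at 100 and 11 at 2, total 222; add 31 to one value (staying below 100) to reach 253.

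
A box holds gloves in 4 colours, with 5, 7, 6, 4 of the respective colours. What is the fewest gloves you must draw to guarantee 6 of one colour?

In the worst case you take as many as possible of each colour without reaching 6: 5 + 5 + 5 + 4 = 19.
The next one must give 6 of some colour, so 19 + 1 = 20.

20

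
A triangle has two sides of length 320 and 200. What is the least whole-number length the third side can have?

The third side must exceed |320 − 200| = 120.
The smallest integer above 120 is 121.

121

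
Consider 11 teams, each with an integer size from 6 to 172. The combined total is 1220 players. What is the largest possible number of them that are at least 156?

7

Suppose k of them are at least 156. Those contribute at least 156 each and the other 11 − k at least 6 each.
So the total is at least 156k + 6(11 − k) = 66 + 150k. This must be ≤ 1220, giving k ≤ 7.
k = 7 is achieved by 7 values at 156 and 4 at 6, total 1116; add 104 to one value (staying below 156) to reach 1220.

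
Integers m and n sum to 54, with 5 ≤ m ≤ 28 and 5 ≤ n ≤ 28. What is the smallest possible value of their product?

For a fixed sum, mn is smallest when m and n are as far apart as possible.
The extreme feasible split is m = 26, n = 28, giving mn = 728.

728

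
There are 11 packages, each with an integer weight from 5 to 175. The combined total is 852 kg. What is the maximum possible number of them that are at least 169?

4

Suppose k of them are at least 169. Those contribute at least 169 each and the other 11 − k at least 5 each.
So the total is at least 169k + 5(11 − k) = 55 + 164k. This must be ≤ 852, giving k ≤ 4.
k = 4 is achieved by 4 values at 169 and 7 at 5, total 711; add 141 to one value (staying below 169) to reach 852.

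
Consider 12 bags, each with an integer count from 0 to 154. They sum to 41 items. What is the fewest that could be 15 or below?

If only k of them are at most 15, the other 12 − k are at least 16, so the total is at least (12 − k)·16 + k·0.
This is ≤ 41, so (12 − k)·16 + 0k ≤ 41, which gives k ≥ 10.
Exactly 10 works: 10 values at 0 and 2 at 16 total 32; raise one of the low values by 9 (still ≤ 15) to hit 41.

10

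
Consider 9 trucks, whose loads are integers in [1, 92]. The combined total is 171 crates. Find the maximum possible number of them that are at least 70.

2

If k of the values are ≥ 70, the total is ≥ 70k + 1(9 − k).
Setting 70k + 1(9 − k) ≤ 171 gives 69k ≤ 162, so k ≤ 2.
k = 2 is achieved by 2 values at 70 and 7 at 1, total 147; add 24 to one value (staying below 70) to reach 171.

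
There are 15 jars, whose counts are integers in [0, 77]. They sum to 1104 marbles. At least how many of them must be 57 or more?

Each value short of 57 is at most 56, costing at least 77 − 56 = 21 against the maximum total of 1155.
We can afford to lose at most 1155 − 1104 = 51, so at most ⌊51/21⌋ = 2 fall short, and at least 13 are ≥ 57.
Exactly 13 works: 13 values at 77 and 2 at 56 total 1113; lower one of the high values by 9 (still ≥ 57) to hit 1104.

13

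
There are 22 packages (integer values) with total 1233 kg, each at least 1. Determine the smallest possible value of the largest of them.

The average is 1233/22 > 56, so not all 22 can be 56 or less; the largest is ≥ 57.
Achievable: 1 of them at 57 and 21 at 56 total 1233.

57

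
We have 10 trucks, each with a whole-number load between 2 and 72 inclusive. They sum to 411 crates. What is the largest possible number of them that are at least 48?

With k values at 48 or above and the rest at least 2, the sum is at least 20 + 46k.
Since the sum is 411, we need 46k ≤ 391, i.e. k ≤ 8.
k = 8 is achieved by 8 values at 48 and 2 at 2, total 388; add 23 to one value (staying below 48) to reach 411.

8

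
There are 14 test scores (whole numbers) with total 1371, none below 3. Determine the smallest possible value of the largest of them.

98

The average is 1371/14 > 97, so not all 14 can be 97 or less; the largest is ≥ 98.
Equality holds with 13 values of 98 and 1 value of 97.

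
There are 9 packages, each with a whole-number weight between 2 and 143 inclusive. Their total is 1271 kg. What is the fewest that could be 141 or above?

4

Each value short of 141 is at most 140, costing at least 143 − 140 = 3 against the maximum total of 1287.
We can afford to lose at most 1287 − 1271 = 16, so at most ⌊16/3⌋ = 5 fall short, and at least 4 are ≥ 141.
Exactly 4 works: 4 values at 143 and 5 at 140 total 1272; lower one of the high values by 1 (still ≥ 141) to hit 1271.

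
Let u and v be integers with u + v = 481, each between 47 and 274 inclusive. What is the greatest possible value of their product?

57840

uv = u(481 − u) is maximized when u is as near 481/2 as the bounds allow.
Taking u = 240 and v = 241 (both in [47, 274]) gives uv = 57840.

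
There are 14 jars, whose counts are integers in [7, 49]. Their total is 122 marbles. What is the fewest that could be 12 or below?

10

Each value above 12 is at least 13, contributing at least 13 − 7 = 6 above the floor 7.
The sum exceeds the floor total 98 by 24, so at most ⌊24/6⌋ = 4 exceed 12, and at least 10 are ≤ 12.
Exactly 10 works: 10 values at 7 and 4 at 13 total 122.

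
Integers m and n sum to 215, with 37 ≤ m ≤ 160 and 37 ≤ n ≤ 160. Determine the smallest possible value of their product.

8800

Since m + n is fixed, pushing one of them to its bound minimizes the product.
At the endpoint m = 55, n = 215 − 55 = 160, so mn = 55 × 160 = 8800.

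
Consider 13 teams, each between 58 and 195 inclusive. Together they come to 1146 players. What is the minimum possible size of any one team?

Minimizing one value means maximizing the remaining 12.
The other 12 can take up 12 × 195 = 2340 ≥ 1146 − 58, so one team can sit at its floor of 58.
Achievable: one at 58 and the other 12 totalling 1088, which fits since 12 × 58 ≤ 1088 ≤ 12 × 195.

58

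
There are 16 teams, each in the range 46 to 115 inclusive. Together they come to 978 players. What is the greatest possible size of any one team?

To make one team as large as possible, make the other 15 as small as possible.
The other 15 contribute at least 15 × 46 = 690, leaving at most 978 − 690 = 288.
But each team is capped at 115, so the maximum is 115.
Achievable: one at 115 and the other 15 totalling 863, which fits since 15 × 46 ≤ 863 ≤ 15 × 115.

115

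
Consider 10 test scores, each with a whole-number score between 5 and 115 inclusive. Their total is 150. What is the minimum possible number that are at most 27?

If only k of them are at most 27, the other 10 − k are at least 28, so the total is at least (10 − k)·28 + k·5.
This is ≤ 150, so (10 − k)·28 + 5k ≤ 150, which gives k ≥ 6.
Exactly 6 works: 6 values at 5 and 4 at 28 total 142; raise one of the low values by 8 (still ≤ 27) to hit 150.

6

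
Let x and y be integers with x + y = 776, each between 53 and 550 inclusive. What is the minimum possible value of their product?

xy = x(776 − x) is concave in x, so over [226, 550] it is minimized at an endpoint.
At the endpoint x = 226, y = 776 − 226 = 550, so xy = 226 × 550 = 124300.

124300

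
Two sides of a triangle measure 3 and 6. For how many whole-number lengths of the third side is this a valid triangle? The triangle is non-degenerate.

The triangle inequality gives |3 − 6| < c < 3 + 6, i.e. 3 < c < 9.
So c can be any integer from 4 to 8: 5 values.

5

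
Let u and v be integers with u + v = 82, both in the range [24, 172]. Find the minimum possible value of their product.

1392

For a fixed sum, uv is smallest when u and v are as far apart as possible.
The extreme feasible split is u = 24, v = 58, giving uv = 1392.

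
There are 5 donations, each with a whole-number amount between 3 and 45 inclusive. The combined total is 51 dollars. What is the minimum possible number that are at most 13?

Let j be the number exceeding 13. Then the total is ≥ 14·j + 3·(5 − j) = 15 + 11j.
So 11j ≤ 36 and j ≤ 3; hence at least 5 − 3 = 2 are ≤ 13.
Exactly 2 works: 2 values at 3 and 3 at 14 total 48; raise one of the low values by 3 (still ≤ 13) to hit 51.

2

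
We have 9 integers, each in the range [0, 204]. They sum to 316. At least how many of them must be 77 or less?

If only k of them are at most 77, the other 9 − k are at least 78, so the total is at least (9 − k)·78 + k·0.
This is ≤ 316, so (9 − k)·78 + 0k ≤ 316, which gives k ≥ 5.
Exactly 5 works: 5 values at 0 and 4 at 78 total 312; raise one of the low values by 4 (still ≤ 77) to hit 316.

5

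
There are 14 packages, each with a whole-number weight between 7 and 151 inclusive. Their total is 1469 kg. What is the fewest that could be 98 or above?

3

Each value short of 98 is at most 97, costing at least 151 − 97 = 54 against the maximum total of 2114.
We can afford to lose at most 2114 − 1469 = 645, so at most ⌊645/54⌋ = 11 fall short, and at least 3 are ≥ 98.
Exactly 3 works: 3 values at 151 and 11 at 97 total 1520; lower one of the high values by 51 (still ≥ 98) to hit 1469.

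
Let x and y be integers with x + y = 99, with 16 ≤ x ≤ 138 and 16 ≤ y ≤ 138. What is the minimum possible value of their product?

xy = x(99 − x) is concave in x, so over [16, 83] it is minimized at an endpoint.
At the endpoint x = 16, y = 99 − 16 = 83, so xy = 16 × 83 = 1328.

1328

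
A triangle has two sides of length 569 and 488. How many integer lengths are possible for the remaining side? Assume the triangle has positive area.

975

The triangle inequality gives |569 − 488| < c < 569 + 488, i.e. 81 < c < 1057.
So c can be any integer from 82 to 1056: 975 values.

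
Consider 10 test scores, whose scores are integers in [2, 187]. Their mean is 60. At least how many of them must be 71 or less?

2

The total is 10 × 60 = 600.
If only k of them are at most 71, the other 10 − k are at least 72, so the total is at least (10 − k)·72 + k·2.
This is ≤ 600, so (10 − k)·72 + 2k ≤ 600, which gives k ≥ 2.
Exactly 2 works: 2 values at 2 and 8 at 72 total 580; raise one of the low values by 20 (still ≤ 71) to hit 600.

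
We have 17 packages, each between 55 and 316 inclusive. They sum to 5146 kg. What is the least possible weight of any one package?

90

To make one package as small as possible, make the other 16 as large as possible.
The other 16 contribute at most 16 × 316 = 5056, leaving at least 5146 − 5056 = 90.
Since 90 ≥ 55, this is achievable: one at 90 and 16 at 316.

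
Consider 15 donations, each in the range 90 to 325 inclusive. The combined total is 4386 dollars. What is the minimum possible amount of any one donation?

To make one donation as small as possible, make the other 14 as large as possible.
The other 14 can take up 14 × 325 = 4550 ≥ 4386 − 90, so one donation can sit at its floor of 90.
Achievable: one at 90 and the other 14 totalling 4296, which fits since 14 × 90 ≤ 4296 ≤ 14 × 325.

90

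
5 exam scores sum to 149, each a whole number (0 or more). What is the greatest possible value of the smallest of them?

If every one of the 5 were at least 30, the total would be at least 5 × 30 = 150 > 149.
Achievable: 1 of them at 29 and 4 at 30 total 149.

29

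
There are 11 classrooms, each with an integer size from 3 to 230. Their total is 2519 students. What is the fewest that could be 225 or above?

10

Each value short of 225 is at most 224, costing at least 230 − 224 = 6 against the maximum total of 2530.
We can afford to lose at most 2530 − 2519 = 11, so at most ⌊11/6⌋ = 1 fall short, and at least 10 are ≥ 225.
Exactly 10 works: 10 values at 230 and 1 at 224 total 2524; lower one of the high values by 5 (still ≥ 225) to hit 2519.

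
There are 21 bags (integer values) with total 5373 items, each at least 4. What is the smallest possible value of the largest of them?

256

If every one of the 21 were at most 255, the total would be at most 21 × 255 = 5355 < 5373.
Taking 3 copies of 255 and 18 copies of 256 gives exactly 5373, so 256 is attained.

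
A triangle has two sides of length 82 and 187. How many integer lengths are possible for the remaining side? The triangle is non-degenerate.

The triangle inequality gives |82 − 187| < c < 82 + 187, i.e. 105 < c < 269.
So c can be any integer from 106 to 268: 163 values.

163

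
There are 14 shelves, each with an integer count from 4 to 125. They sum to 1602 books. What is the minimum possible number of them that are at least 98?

9

Each value short of 98 is at most 97, costing at least 125 − 97 = 28 against the maximum total of 1750.
We can afford to lose at most 1750 − 1602 = 148, so at most ⌊148/28⌋ = 5 fall short, and at least 9 are ≥ 98.
Exactly 9 works: 9 values at 125 and 5 at 97 total 1610; lower one of the high values by 8 (still ≥ 98) to hit 1602.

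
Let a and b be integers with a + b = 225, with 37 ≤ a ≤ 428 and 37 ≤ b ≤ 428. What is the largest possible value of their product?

For a fixed sum, the product ab is largest when a and b are as close as possible.
Taking a = 112 and b = 113 (both in [37, 428]) gives ab = 12656.

12656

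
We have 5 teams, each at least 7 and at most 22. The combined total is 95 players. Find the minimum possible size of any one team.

To make one team as small as possible, make the other 4 as large as possible.
The other 4 contribute at most 4 × 22 = 88, leaving at least 95 − 88 = 7.
Since 7 ≥ 7, this is achievable: one at 7 and 4 at 22.

7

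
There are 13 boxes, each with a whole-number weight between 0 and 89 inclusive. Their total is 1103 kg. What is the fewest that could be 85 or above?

If only k of them are at least 85, the other 13 − k are at most 84, so the total is at most k·89 + (13 − k)·84.
This must reach 1103, so k·89 + (13 − k)·84 ≥ 1103, giving k ≥ 3.
Exactly 3 works: 3 values at 89 and 10 at 84 total 1107; lower one of the high values by 4 (still ≥ 85) to hit 1103.

3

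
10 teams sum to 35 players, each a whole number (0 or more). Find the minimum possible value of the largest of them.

The average is 35/10 > 3, so not all 10 can be 3 or less; the largest is ≥ 4.
Equality holds with 5 values of 4 and 5 values of 3.

4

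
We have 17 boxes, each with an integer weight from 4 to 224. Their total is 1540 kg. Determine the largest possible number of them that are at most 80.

Suppose k of them are at most 80. Those contribute at most 80 each and the rest at most 224 each.
So the total is at most 80k + 224(17 − k) = 3808 − 144k. This must still be ≥ 1540, so k ≤ 15.
k = 15 is achieved by 15 values at 80 and 2 at 224, total 1648; lower one of the 224's by 108 (still > 80) to reach 1540.

15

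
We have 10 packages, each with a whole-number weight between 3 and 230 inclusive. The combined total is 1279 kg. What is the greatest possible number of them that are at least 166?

With k values at 166 or above and the rest at least 3, the sum is at least 30 + 163k.
Since the sum is 1279, we need 163k ≤ 1249, i.e. k ≤ 7.
k = 7 is achieved by 7 values at 166 and 3 at 3, total 1171; add 108 to one value (staying below 166) to reach 1279.

7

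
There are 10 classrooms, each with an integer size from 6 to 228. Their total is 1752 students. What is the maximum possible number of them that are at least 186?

With k values at 186 or above and the rest at least 6, the sum is at least 60 + 180k.
Since the sum is 1752, we need 180k ≤ 1692, i.e. k ≤ 9.
k = 9 is achieved by 9 values at 186 and 1 at 6, total 1680; add 72 to one value (staying below 186) to reach 1752.

9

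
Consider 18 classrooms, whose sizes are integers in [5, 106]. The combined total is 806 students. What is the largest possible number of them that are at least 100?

7

With k values at 100 or above and the rest at least 5, the sum is at least 90 + 95k.
Since the sum is 806, we need 95k ≤ 716, i.e. k ≤ 7.
k = 7 is achieved by 7 values at 100 and 11 at 5, total 755; add 51 to one value (staying below 100) to reach 806.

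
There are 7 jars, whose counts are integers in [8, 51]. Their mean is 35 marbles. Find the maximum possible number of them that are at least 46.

The total is 7 × 35 = 245.
If k of the values are ≥ 46, the total is ≥ 46k + 8(7 − k).
Setting 46k + 8(7 − k) ≤ 245 gives 38k ≤ 189, so k ≤ 4.
k = 4 is achieved by 4 values at 46 and 3 at 8, total 208; add 37 to one value (staying below 46) to reach 245.

4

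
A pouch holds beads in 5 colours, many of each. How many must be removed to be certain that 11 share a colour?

51

You could draw 10 of every colour without reaching 11 of any — 50 in all.
One more forces 11 of some colour, so 50 + 1 = 51.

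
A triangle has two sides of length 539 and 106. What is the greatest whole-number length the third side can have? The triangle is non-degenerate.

The third side must be less than 539 + 106 = 645.
The largest integer below 645 is 644.

644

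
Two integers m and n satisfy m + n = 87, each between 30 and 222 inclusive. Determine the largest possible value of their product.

1892

For a fixed sum, the product mn is largest when m and n are as close as possible.
Taking m = 43 and n = 44 (both in [30, 222]) gives mn = 1892.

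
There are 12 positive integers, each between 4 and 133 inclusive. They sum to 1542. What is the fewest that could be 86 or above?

11

Suppose at most 12 − j of them reach 86; then j values are ≤ 85 and the rest ≤ 133.
The total is then ≤ 85·j + 133·(12 − j) = 1596 − 48j. For this to be ≥ 1542 we need j ≤ 1, so at least 12 − 1 = 11 must reach 86.
Exactly 11 works: 11 values at 133 and 1 at 85 total 1548; lower one of the high values by 6 (still ≥ 86) to hit 1542.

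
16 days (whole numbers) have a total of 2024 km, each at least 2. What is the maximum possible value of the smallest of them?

126

The average is 2024/16 < 127, so some value is ≤ 126.
Taking 8 copies of 126 and 8 copies of 127 gives exactly 2024, so 126 is attained.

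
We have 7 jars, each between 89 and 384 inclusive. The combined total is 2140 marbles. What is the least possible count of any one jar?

Minimizing one value means maximizing the remaining 6.
The other 6 can take up 6 × 384 = 2304 ≥ 2140 − 89, so one jar can sit at its floor of 89.
Achievable: one at 89 and the other 6 totalling 2051, which fits since 6 × 89 ≤ 2051 ≤ 6 × 384.

89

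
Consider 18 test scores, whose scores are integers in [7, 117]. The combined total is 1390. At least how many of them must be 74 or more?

Suppose at most 18 − j of them reach 74; then j values are ≤ 73 and the rest ≤ 117.
The total is then ≤ 73·j + 117·(18 − j) = 2106 − 44j. For this to be ≥ 1390 we need j ≤ 16, so at least 18 − 16 = 2 must reach 74.
Exactly 2 works: 2 values at 117 and 16 at 73 total 1402; lower one of the high values by 12 (still ≥ 74) to hit 1390.

2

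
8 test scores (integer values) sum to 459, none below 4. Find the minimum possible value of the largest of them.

Some value must be at least ⌈459/8⌉ = 58, since 8 × 57 = 456 < 459.
Equality holds with 3 values of 58 and 5 values of 57.

58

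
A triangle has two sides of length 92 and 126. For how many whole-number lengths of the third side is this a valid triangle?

183

The triangle inequality gives |92 − 126| < c < 92 + 126, i.e. 34 < c < 218.
So c can be any integer from 35 to 217: 183 values.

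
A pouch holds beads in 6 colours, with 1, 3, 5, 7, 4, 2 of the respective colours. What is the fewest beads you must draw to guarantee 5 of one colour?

19

In the worst case you take as many as possible of each colour without reaching 5: 1 + 3 + 4 + 4 + 4 + 2 = 18.
The next one must give 5 of some colour, so 18 + 1 = 19.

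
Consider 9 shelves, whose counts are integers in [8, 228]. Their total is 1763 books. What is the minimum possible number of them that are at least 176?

4

Each value short of 176 is at most 175, costing at least 228 − 175 = 53 against the maximum total of 2052.
We can afford to lose at most 2052 − 1763 = 289, so at most ⌊289/53⌋ = 5 fall short, and at least 4 are ≥ 176.
Exactly 4 works: 4 values at 228 and 5 at 175 total 1787; lower one of the high values by 24 (still ≥ 176) to hit 1763.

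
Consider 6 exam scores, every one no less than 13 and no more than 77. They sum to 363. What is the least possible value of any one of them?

To make one score as small as possible, make the other 5 as large as possible.
The other 5 can take up 5 × 77 = 385 ≥ 363 − 13, so one score can sit at its floor of 13.
Achievable: one at 13 and the other 5 totalling 350, which fits since 5 × 13 ≤ 350 ≤ 5 × 77.

13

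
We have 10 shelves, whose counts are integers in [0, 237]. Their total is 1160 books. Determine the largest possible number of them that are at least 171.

6

Suppose k of them are at least 171. Those contribute at least 171 each and the other 10 − k at least 0 each.
So the total is at least 171k + 0(10 − k) = 0 + 171k. This must be ≤ 1160, giving k ≤ 6.
k = 6 is achieved by 6 values at 171 and 4 at 0, total 1026; add 134 to one value (staying below 171) to reach 1160.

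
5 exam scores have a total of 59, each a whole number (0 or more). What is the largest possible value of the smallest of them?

11

The average is 59/5 < 12, so some value is ≤ 11.
Achievable: 1 of them at 11 and 4 at 12 total 59.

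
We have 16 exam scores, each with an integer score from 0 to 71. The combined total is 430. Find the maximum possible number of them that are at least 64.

With k values at 64 or above and the rest at least 0, the sum is at least 0 + 64k.
Since the sum is 430, we need 64k ≤ 430, i.e. k ≤ 6.
k = 6 is achieved by 6 values at 64 and 10 at 0, total 384; add 46 to one value (staying below 64) to reach 430.

6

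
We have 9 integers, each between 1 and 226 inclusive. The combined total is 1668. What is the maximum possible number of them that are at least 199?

8

Suppose k of them are at least 199. Those contribute at least 199 each and the other 9 − k at least 1 each.
So the total is at least 199k + 1(9 − k) = 9 + 198k. This must be ≤ 1668, giving k ≤ 8.
k = 8 is achieved by 8 values at 199 and 1 at 1, total 1593; add 75 to one value (staying below 199) to reach 1668.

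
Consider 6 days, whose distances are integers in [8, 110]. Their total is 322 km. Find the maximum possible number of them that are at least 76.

With k values at 76 or above and the rest at least 8, the sum is at least 48 + 68k.
Since the sum is 322, we need 68k ≤ 274, i.e. k ≤ 4.
k = 4 is achieved by 4 values at 76 and 2 at 8, total 320; add 2 to one value (staying below 76) to reach 322.

4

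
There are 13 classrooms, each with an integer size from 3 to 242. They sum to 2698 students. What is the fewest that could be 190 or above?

5

If only k of them are at least 190, the other 13 − k are at most 189, so the total is at most k·242 + (13 − k)·189.
This must reach 2698, so k·242 + (13 − k)·189 ≥ 2698, giving k ≥ 5.
Exactly 5 works: 5 values at 242 and 8 at 189 total 2722; lower one of the high values by 24 (still ≥ 190) to hit 2698.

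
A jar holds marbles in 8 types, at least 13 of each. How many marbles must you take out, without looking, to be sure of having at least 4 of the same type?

You could draw 3 of every type without reaching 4 of any — 24 in all.
One more forces 4 of some type, so 24 + 1 = 25.

25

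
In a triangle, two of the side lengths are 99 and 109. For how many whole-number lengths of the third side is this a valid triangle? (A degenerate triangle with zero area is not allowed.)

The triangle inequality gives |99 − 109| < c < 99 + 109, i.e. 10 < c < 208.
So c can be any integer from 11 to 207: 197 values.

197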